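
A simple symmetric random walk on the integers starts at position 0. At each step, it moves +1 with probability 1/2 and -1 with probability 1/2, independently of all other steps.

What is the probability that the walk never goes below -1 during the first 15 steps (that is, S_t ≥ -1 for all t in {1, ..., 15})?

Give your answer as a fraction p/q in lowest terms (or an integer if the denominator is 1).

Answer: 6435/16384

Derivation:
Let f(t,s) = #length-t paths at position s with S_1..S_t all ≥ -1.
f(t,s) = f(t-1,s-1) + f(t-1,s+1) for s ≥ -1; f(t,s) = 0 for s < -1.
t=0: f(0,0)=1
t=1: f(1,-1)=1 f(1,1)=1
t=2: f(2,0)=2 f(2,2)=1
t=3: f(3,-1)=2 f(3,1)=3 f(3,3)=1
t=4: f(4,0)=5 f(4,2)=4 f(4,4)=1
t=5: f(5,-1)=5 f(5,1)=9 f(5,3)=5 f(5,5)=1
t=6: f(6,0)=14 f(6,2)=14 f(6,4)=6 f(6,6)=1
t=7: f(7,-1)=14 f(7,1)=28 f(7,3)=20 f(7,5)=7 f(7,7)=1
t=8: f(8,0)=42 f(8,2)=48 f(8,4)=27 f(8,6)=8 f(8,8)=1
t=9: f(9,-1)=42 f(9,1)=90 f(9,3)=75 f(9,5)=35 f(9,7)=9 f(9,9)=1
t=10: f(10,0)=132 f(10,2)=165 f(10,4)=110 f(10,6)=44 f(10,8)=10 f(10,10)=1
t=11: f(11,-1)=132 f(11,1)=297 f(11,3)=275 f(11,5)=154 f(11,7)=54 f(11,9)=11 f(11,11)=1
t=12: f(12,0)=429 f(12,2)=572 f(12,4)=429 f(12,6)=208 f(12,8)=65 f(12,10)=12 f(12,12)=1
t=13: f(13,-1)=429 f(13,1)=1001 f(13,3)=1001 f(13,5)=637 f(13,7)=273 f(13,9)=77 f(13,11)=13 f(13,13)=1
t=14: f(14,0)=1430 f(14,2)=2002 f(14,4)=1638 f(14,6)=910 f(14,8)=350 f(14,10)=90 f(14,12)=14 f(14,14)=1
t=15: f(15,-1)=1430 f(15,1)=3432 f(15,3)=3640 f(15,5)=2548 f(15,7)=1260 f(15,9)=440 f(15,11)=104 f(15,13)=15 f(15,15)=1
Σ_s f(15,s) = 12870
P = 12870/32768 = 6435/16384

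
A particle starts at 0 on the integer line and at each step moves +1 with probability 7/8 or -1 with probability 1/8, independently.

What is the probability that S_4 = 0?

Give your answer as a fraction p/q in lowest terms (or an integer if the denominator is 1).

To be at 0 after 4 steps: need exactly 2 steps of +1 and 2 of -1.
Number of such sequences: C(4,2) = 6
Each has probability (7/8)^2 · (1/8)^2 = 49/4096
P = 6 · 49/4096 = 147/2048

Answer: 147/2048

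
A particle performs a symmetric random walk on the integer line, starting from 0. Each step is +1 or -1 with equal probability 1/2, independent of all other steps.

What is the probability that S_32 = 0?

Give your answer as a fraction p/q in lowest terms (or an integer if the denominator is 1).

Answer: 300540195/2147483648

Derivation:
To return to 0 after 32 steps: need exactly 16 steps of +1 and 16 of -1.
Favorable paths: C(32,16) = 601080390
Total paths: 2^32 = 4294967296
P = 601080390/4294967296 = 300540195/2147483648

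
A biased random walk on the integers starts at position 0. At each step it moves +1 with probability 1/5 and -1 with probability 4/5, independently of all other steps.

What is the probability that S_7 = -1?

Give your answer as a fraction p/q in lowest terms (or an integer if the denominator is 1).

To reach position -1 after 7 steps: need 3 steps of +1 and 4 steps of -1.
Number of such sequences: C(7,3) = 35
Each has probability (1/5)^3 · (4/5)^4 = 256/78125
P = 35 · 256/78125 = 1792/15625

Answer: 1792/15625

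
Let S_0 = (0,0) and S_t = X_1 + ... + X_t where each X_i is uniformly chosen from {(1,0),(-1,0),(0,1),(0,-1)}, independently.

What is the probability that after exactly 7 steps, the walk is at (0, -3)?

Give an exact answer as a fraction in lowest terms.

Answer: 441/16384

Derivation:
Let h be the number of horizontal steps (so 7-h are vertical). To end at (0,-3) need (h+0)/2 right-steps and ((7-h)-3)/2 up-steps.
Sum over h with 0 ≤ h ≤ 4, h ≡ 0 (mod 2), 7-h ≡ 1 (mod 2):
h=0: C(7,0)·C(0,0)·C(7,2) = 1·1·21 = 21
h=2: C(7,2)·C(2,1)·C(5,1) = 21·2·5 = 210
h=4: C(7,4)·C(4,2)·C(3,0) = 35·6·1 = 210
Total favorable: 441
Total paths: 4^7 = 16384
P = 441/16384 = 441/16384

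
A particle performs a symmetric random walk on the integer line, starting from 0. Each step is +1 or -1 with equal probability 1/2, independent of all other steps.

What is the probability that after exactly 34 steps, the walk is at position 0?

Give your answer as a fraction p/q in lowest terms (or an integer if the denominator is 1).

Answer: 583401555/4294967296

Derivation:
To return to 0 after 34 steps: need exactly 17 steps of +1 and 17 of -1.
Favorable paths: C(34,17) = 2333606220
Total paths: 2^34 = 17179869184
P = 2333606220/17179869184 = 583401555/4294967296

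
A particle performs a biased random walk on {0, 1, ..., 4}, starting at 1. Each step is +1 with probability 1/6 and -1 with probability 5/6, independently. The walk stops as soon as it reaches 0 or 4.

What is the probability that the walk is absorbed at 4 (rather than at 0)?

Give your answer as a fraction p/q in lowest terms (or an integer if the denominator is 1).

Answer: 1/156

Derivation:
Biased walk: p = 1/6, q = 5/6, r = q/p = 5
Gambler's ruin: P(hit 4 before 0 | start at 1) = (1 - r^a)/(1 - r^N)
r^1 = 5; r^4 = 625
P = (1 - 5) / (1 - 625) = -4 / -624 = 1/156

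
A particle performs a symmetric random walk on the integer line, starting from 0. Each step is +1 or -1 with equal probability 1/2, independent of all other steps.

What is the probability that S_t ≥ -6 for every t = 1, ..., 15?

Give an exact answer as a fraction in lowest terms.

Let f(t,s) = #length-t paths at position s with S_1..S_t all ≥ -6.
f(t,s) = f(t-1,s-1) + f(t-1,s+1) for s ≥ -6; f(t,s) = 0 for s < -6.
t=0: f(0,0)=1
t=1: f(1,-1)=1 f(1,1)=1
t=2: f(2,-2)=1 f(2,0)=2 f(2,2)=1
t=3: f(3,-3)=1 f(3,-1)=3 f(3,1)=3 f(3,3)=1
t=4: f(4,-4)=1 f(4,-2)=4 f(4,0)=6 f(4,2)=4 f(4,4)=1
t=5: f(5,-5)=1 f(5,-3)=5 f(5,-1)=10 f(5,1)=10 f(5,3)=5 f(5,5)=1
t=6: f(6,-6)=1 f(6,-4)=6 f(6,-2)=15 f(6,0)=20 f(6,2)=15 f(6,4)=6 f(6,6)=1
t=7: f(7,-5)=7 f(7,-3)=21 f(7,-1)=35 f(7,1)=35 f(7,3)=21 f(7,5)=7 f(7,7)=1
t=8: f(8,-6)=7 f(8,-4)=28 f(8,-2)=56 f(8,0)=70 f(8,2)=56 f(8,4)=28 f(8,6)=8 f(8,8)=1
t=9: f(9,-5)=35 f(9,-3)=84 f(9,-1)=126 f(9,1)=126 f(9,3)=84 f(9,5)=36 f(9,7)=9 f(9,9)=1
t=10: f(10,-6)=35 f(10,-4)=119 f(10,-2)=210 f(10,0)=252 f(10,2)=210 f(10,4)=120 f(10,6)=45 f(10,8)=10 f(10,10)=1
t=11: f(11,-5)=154 f(11,-3)=329 f(11,-1)=462 f(11,1)=462 f(11,3)=330 f(11,5)=165 f(11,7)=55 f(11,9)=11 f(11,11)=1
t=12: f(12,-6)=154 f(12,-4)=483 f(12,-2)=791 f(12,0)=924 f(12,2)=792 f(12,4)=495 f(12,6)=220 f(12,8)=66 f(12,10)=12 f(12,12)=1
t=13: f(13,-5)=637 f(13,-3)=1274 f(13,-1)=1715 f(13,1)=1716 f(13,3)=1287 f(13,5)=715 f(13,7)=286 f(13,9)=78 f(13,11)=13 f(13,13)=1
t=14: f(14,-6)=637 f(14,-4)=1911 f(14,-2)=2989 f(14,0)=3431 f(14,2)=3003 f(14,4)=2002 f(14,6)=1001 f(14,8)=364 f(14,10)=91 f(14,12)=14 f(14,14)=1
t=15: f(15,-5)=2548 f(15,-3)=4900 f(15,-1)=6420 f(15,1)=6434 f(15,3)=5005 f(15,5)=3003 f(15,7)=1365 f(15,9)=455 f(15,11)=105 f(15,13)=15 f(15,15)=1
Σ_s f(15,s) = 30251
P = 30251/32768 = 30251/32768

Answer: 30251/32768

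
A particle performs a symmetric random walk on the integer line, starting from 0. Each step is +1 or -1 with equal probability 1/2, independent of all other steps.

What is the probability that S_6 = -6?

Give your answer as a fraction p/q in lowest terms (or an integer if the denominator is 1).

Answer: 1/64

Derivation:
To reach position -6 after 6 steps: need 0 steps of +1 and 6 of -1.
Favorable paths: C(6,0) = 1
Total paths: 2^6 = 64
P = 1/64 = 1/64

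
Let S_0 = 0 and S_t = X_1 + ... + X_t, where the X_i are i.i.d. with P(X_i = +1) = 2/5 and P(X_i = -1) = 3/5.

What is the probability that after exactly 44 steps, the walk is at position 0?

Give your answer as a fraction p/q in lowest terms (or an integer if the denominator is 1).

Answer: 55389018131515004638602461184/1136868377216160297393798828125

Derivation:
To be at 0 after 44 steps: need exactly 22 steps of +1 and 22 of -1.
Number of such sequences: C(44,22) = 2104098963720
Each has probability (2/5)^22 · (3/5)^22 = 131621703842267136/5684341886080801486968994140625
P = 2104098963720 · 131621703842267136/5684341886080801486968994140625 = 55389018131515004638602461184/1136868377216160297393798828125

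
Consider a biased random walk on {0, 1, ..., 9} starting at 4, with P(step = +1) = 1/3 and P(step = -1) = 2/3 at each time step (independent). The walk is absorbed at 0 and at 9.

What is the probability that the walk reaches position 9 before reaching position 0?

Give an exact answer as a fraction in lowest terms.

Answer: 15/511

Derivation:
Biased walk: p = 1/3, q = 2/3, r = q/p = 2
Gambler's ruin: P(hit 9 before 0 | start at 4) = (1 - r^a)/(1 - r^N)
r^4 = 16; r^9 = 512
P = (1 - 16) / (1 - 512) = -15 / -511 = 15/511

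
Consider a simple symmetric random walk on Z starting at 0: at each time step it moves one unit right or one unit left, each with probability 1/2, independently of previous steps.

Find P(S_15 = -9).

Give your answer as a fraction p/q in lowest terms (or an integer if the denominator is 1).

To reach position -9 after 15 steps: need 3 steps of +1 and 12 of -1.
Favorable paths: C(15,3) = 455
Total paths: 2^15 = 32768
P = 455/32768 = 455/32768

Answer: 455/32768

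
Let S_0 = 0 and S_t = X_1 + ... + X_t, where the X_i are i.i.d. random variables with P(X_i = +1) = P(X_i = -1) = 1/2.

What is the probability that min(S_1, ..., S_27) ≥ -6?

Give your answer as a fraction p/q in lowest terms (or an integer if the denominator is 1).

Answer: 109396395/134217728

Derivation:
Let f(t,s) = #length-t paths at position s with S_1..S_t all ≥ -6.
f(t,s) = f(t-1,s-1) + f(t-1,s+1) for s ≥ -6; f(t,s) = 0 for s < -6.
t=0: f(0,0)=1
t=1: f(1,-1)=1 f(1,1)=1
t=2: f(2,-2)=1 f(2,0)=2 f(2,2)=1
t=3: f(3,-3)=1 f(3,-1)=3 f(3,1)=3 f(3,3)=1
t=4: f(4,-4)=1 f(4,-2)=4 f(4,0)=6 f(4,2)=4 f(4,4)=1
t=5: f(5,-5)=1 f(5,-3)=5 f(5,-1)=10 f(5,1)=10 f(5,3)=5 f(5,5)=1
t=6: f(6,-6)=1 f(6,-4)=6 f(6,-2)=15 f(6,0)=20 f(6,2)=15 f(6,4)=6 f(6,6)=1
t=7: f(7,-5)=7 f(7,-3)=21 f(7,-1)=35 f(7,1)=35 f(7,3)=21 f(7,5)=7 f(7,7)=1
t=8: f(8,-6)=7 f(8,-4)=28 f(8,-2)=56 f(8,0)=70 f(8,2)=56 f(8,4)=28 f(8,6)=8 f(8,8)=1
t=9: f(9,-5)=35 f(9,-3)=84 f(9,-1)=126 f(9,1)=126 f(9,3)=84 f(9,5)=36 f(9,7)=9 f(9,9)=1
t=10: f(10,-6)=35 f(10,-4)=119 f(10,-2)=210 f(10,0)=252 f(10,2)=210 f(10,4)=120 f(10,6)=45 f(10,8)=10 f(10,10)=1
t=11: f(11,-5)=154 f(11,-3)=329 f(11,-1)=462 f(11,1)=462 f(11,3)=330 f(11,5)=165 f(11,7)=55 f(11,9)=11 f(11,11)=1
t=12: f(12,-6)=154 f(12,-4)=483 f(12,-2)=791 f(12,0)=924 f(12,2)=792 f(12,4)=495 f(12,6)=220 f(12,8)=66 f(12,10)=12 f(12,12)=1
t=13: f(13,-5)=637 f(13,-3)=1274 f(13,-1)=1715 f(13,1)=1716 f(13,3)=1287 f(13,5)=715 f(13,7)=286 f(13,9)=78 f(13,11)=13 f(13,13)=1
t=14: f(14,-6)=637 f(14,-4)=1911 f(14,-2)=2989 f(14,0)=3431 f(14,2)=3003 f(14,4)=2002 f(14,6)=1001 f(14,8)=364 f(14,10)=91 f(14,12)=14 f(14,14)=1
t=15: f(15,-5)=2548 f(15,-3)=4900 f(15,-1)=6420 f(15,1)=6434 f(15,3)=5005 f(15,5)=3003 f(15,7)=1365 f(15,9)=455 f(15,11)=105 f(15,13)=15 f(15,15)=1
t=16: f(16,-6)=2548 f(16,-4)=7448 f(16,-2)=11320 f(16,0)=12854 f(16,2)=11439 f(16,4)=8008 f(16,6)=4368 f(16,8)=1820 f(16,10)=560 f(16,12)=120 f(16,14)=16 f(16,16)=1
t=17: f(17,-5)=9996 f(17,-3)=18768 f(17,-1)=24174 f(17,1)=24293 f(17,3)=19447 f(17,5)=12376 f(17,7)=6188 f(17,9)=2380 f(17,11)=680 f(17,13)=136 f(17,15)=17 f(17,17)=1
t=18: f(18,-6)=9996 f(18,-4)=28764 f(18,-2)=42942 f(18,0)=48467 f(18,2)=43740 f(18,4)=31823 f(18,6)=18564 f(18,8)=8568 f(18,10)=3060 f(18,12)=816 f(18,14)=153 f(18,16)=18 f(18,18)=1
t=19: f(19,-5)=38760 f(19,-3)=71706 f(19,-1)=91409 f(19,1)=92207 f(19,3)=75563 f(19,5)=50387 f(19,7)=27132 f(19,9)=11628 f(19,11)=3876 f(19,13)=969 f(19,15)=171 f(19,17)=19 f(19,19)=1
t=20: f(20,-6)=38760 f(20,-4)=110466 f(20,-2)=163115 f(20,0)=183616 f(20,2)=167770 f(20,4)=125950 f(20,6)=77519 f(20,8)=38760 f(20,10)=15504 f(20,12)=4845 f(20,14)=1140 f(20,16)=190 f(20,18)=20 f(20,20)=1
t=21: f(21,-5)=149226 f(21,-3)=273581 f(21,-1)=346731 f(21,1)=351386 f(21,3)=293720 f(21,5)=203469 f(21,7)=116279 f(21,9)=54264 f(21,11)=20349 f(21,13)=5985 f(21,15)=1330 f(21,17)=210 f(21,19)=21 f(21,21)=1
t=22: f(22,-6)=149226 f(22,-4)=422807 f(22,-2)=620312 f(22,0)=698117 f(22,2)=645106 f(22,4)=497189 f(22,6)=319748 f(22,8)=170543 f(22,10)=74613 f(22,12)=26334 f(22,14)=7315 f(22,16)=1540 f(22,18)=231 f(22,20)=22 f(22,22)=1
t=23: f(23,-5)=572033 f(23,-3)=1043119 f(23,-1)=1318429 f(23,1)=1343223 f(23,3)=1142295 f(23,5)=816937 f(23,7)=490291 f(23,9)=245156 f(23,11)=100947 f(23,13)=33649 f(23,15)=8855 f(23,17)=1771 f(23,19)=253 f(23,21)=23 f(23,23)=1
t=24: f(24,-6)=572033 f(24,-4)=1615152 f(24,-2)=2361548 f(24,0)=2661652 f(24,2)=2485518 f(24,4)=1959232 f(24,6)=1307228 f(24,8)=735447 f(24,10)=346103 f(24,12)=134596 f(24,14)=42504 f(24,16)=10626 f(24,18)=2024 f(24,20)=276 f(24,22)=24 f(24,24)=1
t=25: f(25,-5)=2187185 f(25,-3)=3976700 f(25,-1)=5023200 f(25,1)=5147170 f(25,3)=4444750 f(25,5)=3266460 f(25,7)=2042675 f(25,9)=1081550 f(25,11)=480699 f(25,13)=177100 f(25,15)=53130 f(25,17)=12650 f(25,19)=2300 f(25,21)=300 f(25,23)=25 f(25,25)=1
t=26: f(26,-6)=2187185 f(26,-4)=6163885 f(26,-2)=8999900 f(26,0)=10170370 f(26,2)=9591920 f(26,4)=7711210 f(26,6)=5309135 f(26,8)=3124225 f(26,10)=1562249 f(26,12)=657799 f(26,14)=230230 f(26,16)=65780 f(26,18)=14950 f(26,20)=2600 f(26,22)=325 f(26,24)=26 f(26,26)=1
t=27: f(27,-5)=8351070 f(27,-3)=15163785 f(27,-1)=19170270 f(27,1)=19762290 f(27,3)=17303130 f(27,5)=13020345 f(27,7)=8433360 f(27,9)=4686474 f(27,11)=2220048 f(27,13)=888029 f(27,15)=296010 f(27,17)=80730 f(27,19)=17550 f(27,21)=2925 f(27,23)=351 f(27,25)=27 f(27,27)=1
Σ_s f(27,s) = 109396395
P = 109396395/134217728 = 109396395/134217728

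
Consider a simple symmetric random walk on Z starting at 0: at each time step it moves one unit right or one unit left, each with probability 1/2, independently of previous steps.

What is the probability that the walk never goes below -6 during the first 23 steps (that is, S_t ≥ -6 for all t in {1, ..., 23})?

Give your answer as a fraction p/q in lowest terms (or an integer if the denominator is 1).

Let f(t,s) = #length-t paths at position s with S_1..S_t all ≥ -6.
f(t,s) = f(t-1,s-1) + f(t-1,s+1) for s ≥ -6; f(t,s) = 0 for s < -6.
t=0: f(0,0)=1
t=1: f(1,-1)=1 f(1,1)=1
t=2: f(2,-2)=1 f(2,0)=2 f(2,2)=1
t=3: f(3,-3)=1 f(3,-1)=3 f(3,1)=3 f(3,3)=1
t=4: f(4,-4)=1 f(4,-2)=4 f(4,0)=6 f(4,2)=4 f(4,4)=1
t=5: f(5,-5)=1 f(5,-3)=5 f(5,-1)=10 f(5,1)=10 f(5,3)=5 f(5,5)=1
t=6: f(6,-6)=1 f(6,-4)=6 f(6,-2)=15 f(6,0)=20 f(6,2)=15 f(6,4)=6 f(6,6)=1
t=7: f(7,-5)=7 f(7,-3)=21 f(7,-1)=35 f(7,1)=35 f(7,3)=21 f(7,5)=7 f(7,7)=1
t=8: f(8,-6)=7 f(8,-4)=28 f(8,-2)=56 f(8,0)=70 f(8,2)=56 f(8,4)=28 f(8,6)=8 f(8,8)=1
t=9: f(9,-5)=35 f(9,-3)=84 f(9,-1)=126 f(9,1)=126 f(9,3)=84 f(9,5)=36 f(9,7)=9 f(9,9)=1
t=10: f(10,-6)=35 f(10,-4)=119 f(10,-2)=210 f(10,0)=252 f(10,2)=210 f(10,4)=120 f(10,6)=45 f(10,8)=10 f(10,10)=1
t=11: f(11,-5)=154 f(11,-3)=329 f(11,-1)=462 f(11,1)=462 f(11,3)=330 f(11,5)=165 f(11,7)=55 f(11,9)=11 f(11,11)=1
t=12: f(12,-6)=154 f(12,-4)=483 f(12,-2)=791 f(12,0)=924 f(12,2)=792 f(12,4)=495 f(12,6)=220 f(12,8)=66 f(12,10)=12 f(12,12)=1
t=13: f(13,-5)=637 f(13,-3)=1274 f(13,-1)=1715 f(13,1)=1716 f(13,3)=1287 f(13,5)=715 f(13,7)=286 f(13,9)=78 f(13,11)=13 f(13,13)=1
t=14: f(14,-6)=637 f(14,-4)=1911 f(14,-2)=2989 f(14,0)=3431 f(14,2)=3003 f(14,4)=2002 f(14,6)=1001 f(14,8)=364 f(14,10)=91 f(14,12)=14 f(14,14)=1
t=15: f(15,-5)=2548 f(15,-3)=4900 f(15,-1)=6420 f(15,1)=6434 f(15,3)=5005 f(15,5)=3003 f(15,7)=1365 f(15,9)=455 f(15,11)=105 f(15,13)=15 f(15,15)=1
t=16: f(16,-6)=2548 f(16,-4)=7448 f(16,-2)=11320 f(16,0)=12854 f(16,2)=11439 f(16,4)=8008 f(16,6)=4368 f(16,8)=1820 f(16,10)=560 f(16,12)=120 f(16,14)=16 f(16,16)=1
t=17: f(17,-5)=9996 f(17,-3)=18768 f(17,-1)=24174 f(17,1)=24293 f(17,3)=19447 f(17,5)=12376 f(17,7)=6188 f(17,9)=2380 f(17,11)=680 f(17,13)=136 f(17,15)=17 f(17,17)=1
t=18: f(18,-6)=9996 f(18,-4)=28764 f(18,-2)=42942 f(18,0)=48467 f(18,2)=43740 f(18,4)=31823 f(18,6)=18564 f(18,8)=8568 f(18,10)=3060 f(18,12)=816 f(18,14)=153 f(18,16)=18 f(18,18)=1
t=19: f(19,-5)=38760 f(19,-3)=71706 f(19,-1)=91409 f(19,1)=92207 f(19,3)=75563 f(19,5)=50387 f(19,7)=27132 f(19,9)=11628 f(19,11)=3876 f(19,13)=969 f(19,15)=171 f(19,17)=19 f(19,19)=1
t=20: f(20,-6)=38760 f(20,-4)=110466 f(20,-2)=163115 f(20,0)=183616 f(20,2)=167770 f(20,4)=125950 f(20,6)=77519 f(20,8)=38760 f(20,10)=15504 f(20,12)=4845 f(20,14)=1140 f(20,16)=190 f(20,18)=20 f(20,20)=1
t=21: f(21,-5)=149226 f(21,-3)=273581 f(21,-1)=346731 f(21,1)=351386 f(21,3)=293720 f(21,5)=203469 f(21,7)=116279 f(21,9)=54264 f(21,11)=20349 f(21,13)=5985 f(21,15)=1330 f(21,17)=210 f(21,19)=21 f(21,21)=1
t=22: f(22,-6)=149226 f(22,-4)=422807 f(22,-2)=620312 f(22,0)=698117 f(22,2)=645106 f(22,4)=497189 f(22,6)=319748 f(22,8)=170543 f(22,10)=74613 f(22,12)=26334 f(22,14)=7315 f(22,16)=1540 f(22,18)=231 f(22,20)=22 f(22,22)=1
t=23: f(23,-5)=572033 f(23,-3)=1043119 f(23,-1)=1318429 f(23,1)=1343223 f(23,3)=1142295 f(23,5)=816937 f(23,7)=490291 f(23,9)=245156 f(23,11)=100947 f(23,13)=33649 f(23,15)=8855 f(23,17)=1771 f(23,19)=253 f(23,21)=23 f(23,23)=1
Σ_s f(23,s) = 7116982
P = 7116982/8388608 = 3558491/4194304

Answer: 3558491/4194304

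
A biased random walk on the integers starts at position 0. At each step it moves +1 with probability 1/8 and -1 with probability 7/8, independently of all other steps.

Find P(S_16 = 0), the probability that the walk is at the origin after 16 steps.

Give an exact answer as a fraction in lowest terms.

Answer: 37096494435/140737488355328

Derivation:
To be at 0 after 16 steps: need exactly 8 steps of +1 and 8 of -1.
Number of such sequences: C(16,8) = 12870
Each has probability (1/8)^8 · (7/8)^8 = 5764801/281474976710656
P = 12870 · 5764801/281474976710656 = 37096494435/140737488355328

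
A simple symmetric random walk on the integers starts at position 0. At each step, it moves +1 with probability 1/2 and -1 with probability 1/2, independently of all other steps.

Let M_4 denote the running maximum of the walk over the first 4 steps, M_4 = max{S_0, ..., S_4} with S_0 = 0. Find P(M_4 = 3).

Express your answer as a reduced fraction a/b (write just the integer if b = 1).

Answer: 1/16

Derivation:
Let M_4 = max(S_0,...,S_4). Use the reflection principle: for j ≥ 1, #{paths with M_4 ≥ j} = #{S_4 ≥ j} + #{S_4 ≥ j+1}.
By reflection, #{M_4 ≥ 3} = #{S_4 ≥ 3} + #{S_4 ≥ 4} = 1 + 1 = 2.
#{M_4 ≥ 4} = #{S_4 ≥ 4} + #{S_4 ≥ 5} = 1 + 0 = 1.
#{M_4 = 3} = 2 - 1 = 1.
P(M_4 = 3) = 1/16 = 1/16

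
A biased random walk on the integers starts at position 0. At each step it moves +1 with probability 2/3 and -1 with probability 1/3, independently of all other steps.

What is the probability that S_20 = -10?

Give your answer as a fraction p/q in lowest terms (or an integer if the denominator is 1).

To reach position -10 after 20 steps: need 5 steps of +1 and 15 steps of -1.
Number of such sequences: C(20,5) = 15504
Each has probability (2/3)^5 · (1/3)^15 = 32/3486784401
P = 15504 · 32/3486784401 = 165376/1162261467

Answer: 165376/1162261467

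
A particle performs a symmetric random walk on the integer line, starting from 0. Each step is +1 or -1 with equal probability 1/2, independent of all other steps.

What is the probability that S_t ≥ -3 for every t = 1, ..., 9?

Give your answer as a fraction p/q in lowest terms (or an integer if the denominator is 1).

Let f(t,s) = #length-t paths at position s with S_1..S_t all ≥ -3.
f(t,s) = f(t-1,s-1) + f(t-1,s+1) for s ≥ -3; f(t,s) = 0 for s < -3.
t=0: f(0,0)=1
t=1: f(1,-1)=1 f(1,1)=1
t=2: f(2,-2)=1 f(2,0)=2 f(2,2)=1
t=3: f(3,-3)=1 f(3,-1)=3 f(3,1)=3 f(3,3)=1
t=4: f(4,-2)=4 f(4,0)=6 f(4,2)=4 f(4,4)=1
t=5: f(5,-3)=4 f(5,-1)=10 f(5,1)=10 f(5,3)=5 f(5,5)=1
t=6: f(6,-2)=14 f(6,0)=20 f(6,2)=15 f(6,4)=6 f(6,6)=1
t=7: f(7,-3)=14 f(7,-1)=34 f(7,1)=35 f(7,3)=21 f(7,5)=7 f(7,7)=1
t=8: f(8,-2)=48 f(8,0)=69 f(8,2)=56 f(8,4)=28 f(8,6)=8 f(8,8)=1
t=9: f(9,-3)=48 f(9,-1)=117 f(9,1)=125 f(9,3)=84 f(9,5)=36 f(9,7)=9 f(9,9)=1
Σ_s f(9,s) = 420
P = 420/512 = 105/128

Answer: 105/128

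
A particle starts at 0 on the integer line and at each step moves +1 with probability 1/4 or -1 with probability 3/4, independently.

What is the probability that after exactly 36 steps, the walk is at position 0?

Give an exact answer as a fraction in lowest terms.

Answer: 878973338916790425/1180591620717411303424

Derivation:
To be at 0 after 36 steps: need exactly 18 steps of +1 and 18 of -1.
Number of such sequences: C(36,18) = 9075135300
Each has probability (1/4)^18 · (3/4)^18 = 387420489/4722366482869645213696
P = 9075135300 · 387420489/4722366482869645213696 = 878973338916790425/1180591620717411303424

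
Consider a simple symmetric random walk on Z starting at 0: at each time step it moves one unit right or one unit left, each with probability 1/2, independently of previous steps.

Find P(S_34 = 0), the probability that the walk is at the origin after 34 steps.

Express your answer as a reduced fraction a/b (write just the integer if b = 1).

Answer: 583401555/4294967296

Derivation:
To return to 0 after 34 steps: need exactly 17 steps of +1 and 17 of -1.
Favorable paths: C(34,17) = 2333606220
Total paths: 2^34 = 17179869184
P = 2333606220/17179869184 = 583401555/4294967296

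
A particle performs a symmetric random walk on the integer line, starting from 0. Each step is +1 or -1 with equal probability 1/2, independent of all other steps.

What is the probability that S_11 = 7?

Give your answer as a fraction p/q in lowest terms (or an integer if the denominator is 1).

Answer: 55/2048

Derivation:
To reach position 7 after 11 steps: need 9 steps of +1 and 2 of -1.
Favorable paths: C(11,9) = 55
Total paths: 2^11 = 2048
P = 55/2048 = 55/2048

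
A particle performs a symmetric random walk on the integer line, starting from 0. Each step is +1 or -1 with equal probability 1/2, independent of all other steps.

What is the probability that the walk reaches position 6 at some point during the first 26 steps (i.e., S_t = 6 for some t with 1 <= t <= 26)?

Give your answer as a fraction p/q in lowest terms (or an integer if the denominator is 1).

Answer: 16628809/67108864

Derivation:
Count via complement. Let g(t,s) = #length-t paths at position s with S_1..S_t all ≠ 6.
g(t,s) = g(t-1,s-1) + g(t-1,s+1) for s ≠ 6; g(t,6) = 0.
t=0: g(0,0)=1
t=1: g(1,-1)=1 g(1,1)=1
t=2: g(2,-2)=1 g(2,0)=2 g(2,2)=1
t=3: g(3,-3)=1 g(3,-1)=3 g(3,1)=3 g(3,3)=1
t=4: g(4,-4)=1 g(4,-2)=4 g(4,0)=6 g(4,2)=4 g(4,4)=1
t=5: g(5,-5)=1 g(5,-3)=5 g(5,-1)=10 g(5,1)=10 g(5,3)=5 g(5,5)=1
t=6: g(6,-6)=1 g(6,-4)=6 g(6,-2)=15 g(6,0)=20 g(6,2)=15 g(6,4)=6
t=7: g(7,-7)=1 g(7,-5)=7 g(7,-3)=21 g(7,-1)=35 g(7,1)=35 g(7,3)=21 g(7,5)=6
t=8: g(8,-8)=1 g(8,-6)=8 g(8,-4)=28 g(8,-2)=56 g(8,0)=70 g(8,2)=56 g(8,4)=27
t=9: g(9,-9)=1 g(9,-7)=9 g(9,-5)=36 g(9,-3)=84 g(9,-1)=126 g(9,1)=126 g(9,3)=83 g(9,5)=27
t=10: g(10,-10)=1 g(10,-8)=10 g(10,-6)=45 g(10,-4)=120 g(10,-2)=210 g(10,0)=252 g(10,2)=209 g(10,4)=110
t=11: g(11,-11)=1 g(11,-9)=11 g(11,-7)=55 g(11,-5)=165 g(11,-3)=330 g(11,-1)=462 g(11,1)=461 g(11,3)=319 g(11,5)=110
t=12: g(12,-12)=1 g(12,-10)=12 g(12,-8)=66 g(12,-6)=220 g(12,-4)=495 g(12,-2)=792 g(12,0)=923 g(12,2)=780 g(12,4)=429
t=13: g(13,-13)=1 g(13,-11)=13 g(13,-9)=78 g(13,-7)=286 g(13,-5)=715 g(13,-3)=1287 g(13,-1)=1715 g(13,1)=1703 g(13,3)=1209 g(13,5)=429
t=14: g(14,-14)=1 g(14,-12)=14 g(14,-10)=91 g(14,-8)=364 g(14,-6)=1001 g(14,-4)=2002 g(14,-2)=3002 g(14,0)=3418 g(14,2)=2912 g(14,4)=1638
t=15: g(15,-15)=1 g(15,-13)=15 g(15,-11)=105 g(15,-9)=455 g(15,-7)=1365 g(15,-5)=3003 g(15,-3)=5004 g(15,-1)=6420 g(15,1)=6330 g(15,3)=4550 g(15,5)=1638
t=16: g(16,-16)=1 g(16,-14)=16 g(16,-12)=120 g(16,-10)=560 g(16,-8)=1820 g(16,-6)=4368 g(16,-4)=8007 g(16,-2)=11424 g(16,0)=12750 g(16,2)=10880 g(16,4)=6188
t=17: g(17,-17)=1 g(17,-15)=17 g(17,-13)=136 g(17,-11)=680 g(17,-9)=2380 g(17,-7)=6188 g(17,-5)=12375 g(17,-3)=19431 g(17,-1)=24174 g(17,1)=23630 g(17,3)=17068 g(17,5)=6188
t=18: g(18,-18)=1 g(18,-16)=18 g(18,-14)=153 g(18,-12)=816 g(18,-10)=3060 g(18,-8)=8568 g(18,-6)=18563 g(18,-4)=31806 g(18,-2)=43605 g(18,0)=47804 g(18,2)=40698 g(18,4)=23256
t=19: g(19,-19)=1 g(19,-17)=19 g(19,-15)=171 g(19,-13)=969 g(19,-11)=3876 g(19,-9)=11628 g(19,-7)=27131 g(19,-5)=50369 g(19,-3)=75411 g(19,-1)=91409 g(19,1)=88502 g(19,3)=63954 g(19,5)=23256
t=20: g(20,-20)=1 g(20,-18)=20 g(20,-16)=190 g(20,-14)=1140 g(20,-12)=4845 g(20,-10)=15504 g(20,-8)=38759 g(20,-6)=77500 g(20,-4)=125780 g(20,-2)=166820 g(20,0)=179911 g(20,2)=152456 g(20,4)=87210
t=21: g(21,-21)=1 g(21,-19)=21 g(21,-17)=210 g(21,-15)=1330 g(21,-13)=5985 g(21,-11)=20349 g(21,-9)=54263 g(21,-7)=116259 g(21,-5)=203280 g(21,-3)=292600 g(21,-1)=346731 g(21,1)=332367 g(21,3)=239666 g(21,5)=87210
t=22: g(22,-22)=1 g(22,-20)=22 g(22,-18)=231 g(22,-16)=1540 g(22,-14)=7315 g(22,-12)=26334 g(22,-10)=74612 g(22,-8)=170522 g(22,-6)=319539 g(22,-4)=495880 g(22,-2)=639331 g(22,0)=679098 g(22,2)=572033 g(22,4)=326876
t=23: g(23,-23)=1 g(23,-21)=23 g(23,-19)=253 g(23,-17)=1771 g(23,-15)=8855 g(23,-13)=33649 g(23,-11)=100946 g(23,-9)=245134 g(23,-7)=490061 g(23,-5)=815419 g(23,-3)=1135211 g(23,-1)=1318429 g(23,1)=1251131 g(23,3)=898909 g(23,5)=326876
t=24: g(24,-24)=1 g(24,-22)=24 g(24,-20)=276 g(24,-18)=2024 g(24,-16)=10626 g(24,-14)=42504 g(24,-12)=134595 g(24,-10)=346080 g(24,-8)=735195 g(24,-6)=1305480 g(24,-4)=1950630 g(24,-2)=2453640 g(24,0)=2569560 g(24,2)=2150040 g(24,4)=1225785
t=25: g(25,-25)=1 g(25,-23)=25 g(25,-21)=300 g(25,-19)=2300 g(25,-17)=12650 g(25,-15)=53130 g(25,-13)=177099 g(25,-11)=480675 g(25,-9)=1081275 g(25,-7)=2040675 g(25,-5)=3256110 g(25,-3)=4404270 g(25,-1)=5023200 g(25,1)=4719600 g(25,3)=3375825 g(25,5)=1225785
t=26: g(26,-26)=1 g(26,-24)=26 g(26,-22)=325 g(26,-20)=2600 g(26,-18)=14950 g(26,-16)=65780 g(26,-14)=230229 g(26,-12)=657774 g(26,-10)=1561950 g(26,-8)=3121950 g(26,-6)=5296785 g(26,-4)=7660380 g(26,-2)=9427470 g(26,0)=9742800 g(26,2)=8095425 g(26,4)=4601610
Paths never hitting 6: Σ_s g(26,s) = 50480055
Paths hitting 6: 2^26 - 50480055 = 16628809
P = 16628809/67108864 = 16628809/67108864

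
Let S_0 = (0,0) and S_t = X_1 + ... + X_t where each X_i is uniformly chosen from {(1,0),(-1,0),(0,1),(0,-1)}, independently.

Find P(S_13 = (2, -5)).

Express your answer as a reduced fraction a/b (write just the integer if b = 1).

Let h be the number of horizontal steps (so 13-h are vertical). To end at (2,-5) need (h+2)/2 right-steps and ((13-h)-5)/2 up-steps.
Sum over h with 2 ≤ h ≤ 8, h ≡ 0 (mod 2), 13-h ≡ 1 (mod 2):
h=2: C(13,2)·C(2,2)·C(11,3) = 78·1·165 = 12870
h=4: C(13,4)·C(4,3)·C(9,2) = 715·4·36 = 102960
h=6: C(13,6)·C(6,4)·C(7,1) = 1716·15·7 = 180180
h=8: C(13,8)·C(8,5)·C(5,0) = 1287·56·1 = 72072
Total favorable: 368082
Total paths: 4^13 = 67108864
P = 368082/67108864 = 184041/33554432

Answer: 184041/33554432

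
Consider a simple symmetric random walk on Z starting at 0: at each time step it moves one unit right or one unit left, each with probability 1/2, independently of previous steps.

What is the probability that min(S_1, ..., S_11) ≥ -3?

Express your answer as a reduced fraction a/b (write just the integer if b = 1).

Let f(t,s) = #length-t paths at position s with S_1..S_t all ≥ -3.
f(t,s) = f(t-1,s-1) + f(t-1,s+1) for s ≥ -3; f(t,s) = 0 for s < -3.
t=0: f(0,0)=1
t=1: f(1,-1)=1 f(1,1)=1
t=2: f(2,-2)=1 f(2,0)=2 f(2,2)=1
t=3: f(3,-3)=1 f(3,-1)=3 f(3,1)=3 f(3,3)=1
t=4: f(4,-2)=4 f(4,0)=6 f(4,2)=4 f(4,4)=1
t=5: f(5,-3)=4 f(5,-1)=10 f(5,1)=10 f(5,3)=5 f(5,5)=1
t=6: f(6,-2)=14 f(6,0)=20 f(6,2)=15 f(6,4)=6 f(6,6)=1
t=7: f(7,-3)=14 f(7,-1)=34 f(7,1)=35 f(7,3)=21 f(7,5)=7 f(7,7)=1
t=8: f(8,-2)=48 f(8,0)=69 f(8,2)=56 f(8,4)=28 f(8,6)=8 f(8,8)=1
t=9: f(9,-3)=48 f(9,-1)=117 f(9,1)=125 f(9,3)=84 f(9,5)=36 f(9,7)=9 f(9,9)=1
t=10: f(10,-2)=165 f(10,0)=242 f(10,2)=209 f(10,4)=120 f(10,6)=45 f(10,8)=10 f(10,10)=1
t=11: f(11,-3)=165 f(11,-1)=407 f(11,1)=451 f(11,3)=329 f(11,5)=165 f(11,7)=55 f(11,9)=11 f(11,11)=1
Σ_s f(11,s) = 1584
P = 1584/2048 = 99/128

Answer: 99/128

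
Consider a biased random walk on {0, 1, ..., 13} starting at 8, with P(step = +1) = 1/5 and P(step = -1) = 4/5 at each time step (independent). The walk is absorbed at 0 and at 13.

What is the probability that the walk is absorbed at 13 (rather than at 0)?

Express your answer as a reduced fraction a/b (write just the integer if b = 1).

Answer: 21845/22369621

Derivation:
Biased walk: p = 1/5, q = 4/5, r = q/p = 4
Gambler's ruin: P(hit 13 before 0 | start at 8) = (1 - r^a)/(1 - r^N)
r^8 = 65536; r^13 = 67108864
P = (1 - 65536) / (1 - 67108864) = -65535 / -67108863 = 21845/22369621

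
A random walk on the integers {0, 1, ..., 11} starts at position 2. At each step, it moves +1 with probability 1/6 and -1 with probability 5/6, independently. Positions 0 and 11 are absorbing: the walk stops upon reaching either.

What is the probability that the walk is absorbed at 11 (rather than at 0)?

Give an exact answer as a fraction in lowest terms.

Biased walk: p = 1/6, q = 5/6, r = q/p = 5
Gambler's ruin: P(hit 11 before 0 | start at 2) = (1 - r^a)/(1 - r^N)
r^2 = 25; r^11 = 48828125
P = (1 - 25) / (1 - 48828125) = -24 / -48828124 = 6/12207031

Answer: 6/12207031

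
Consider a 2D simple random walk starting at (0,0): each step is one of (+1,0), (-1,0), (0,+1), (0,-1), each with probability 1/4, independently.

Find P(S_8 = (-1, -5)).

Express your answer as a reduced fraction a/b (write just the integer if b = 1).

Let h be the number of horizontal steps (so 8-h are vertical). To end at (-1,-5) need (h-1)/2 right-steps and ((8-h)-5)/2 up-steps.
Sum over h with 1 ≤ h ≤ 3, h ≡ 1 (mod 2), 8-h ≡ 1 (mod 2):
h=1: C(8,1)·C(1,0)·C(7,1) = 8·1·7 = 56
h=3: C(8,3)·C(3,1)·C(5,0) = 56·3·1 = 168
Total favorable: 224
Total paths: 4^8 = 65536
P = 224/65536 = 7/2048

Answer: 7/2048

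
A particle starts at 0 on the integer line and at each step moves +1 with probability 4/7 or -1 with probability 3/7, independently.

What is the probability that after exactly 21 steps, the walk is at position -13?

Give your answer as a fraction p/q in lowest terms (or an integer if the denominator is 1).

To reach position -13 after 21 steps: need 4 steps of +1 and 17 steps of -1.
Number of such sequences: C(21,4) = 5985
Each has probability (4/7)^4 · (3/7)^17 = 33059881728/558545864083284007
P = 5985 · 33059881728/558545864083284007 = 28266198877440/79792266297612001

Answer: 28266198877440/79792266297612001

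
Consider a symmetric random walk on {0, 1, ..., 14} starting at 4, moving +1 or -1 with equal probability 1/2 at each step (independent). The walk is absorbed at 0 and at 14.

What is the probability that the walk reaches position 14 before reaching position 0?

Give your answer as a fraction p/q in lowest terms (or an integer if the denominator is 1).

Symmetric walk (p = 1/2): the harmonic-function argument gives P(hit 14 before 0 | start at 4) = a/N.
P = 4/14 = 2/7

Answer: 2/7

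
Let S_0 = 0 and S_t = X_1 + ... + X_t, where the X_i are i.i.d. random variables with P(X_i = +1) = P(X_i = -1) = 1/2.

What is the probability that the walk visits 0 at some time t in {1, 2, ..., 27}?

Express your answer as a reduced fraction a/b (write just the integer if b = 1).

Count via complement. Let g(t,s) = #length-t paths at position s with S_1..S_t all ≠ 0.
g(t,s) = g(t-1,s-1) + g(t-1,s+1) for s ≠ 0; g(t,0) = 0.
t=0: g(0,0)=1
t=1: g(1,-1)=1 g(1,1)=1
t=2: g(2,-2)=1 g(2,2)=1
t=3: g(3,-3)=1 g(3,-1)=1 g(3,1)=1 g(3,3)=1
t=4: g(4,-4)=1 g(4,-2)=2 g(4,2)=2 g(4,4)=1
t=5: g(5,-5)=1 g(5,-3)=3 g(5,-1)=2 g(5,1)=2 g(5,3)=3 g(5,5)=1
t=6: g(6,-6)=1 g(6,-4)=4 g(6,-2)=5 g(6,2)=5 g(6,4)=4 g(6,6)=1
t=7: g(7,-7)=1 g(7,-5)=5 g(7,-3)=9 g(7,-1)=5 g(7,1)=5 g(7,3)=9 g(7,5)=5 g(7,7)=1
t=8: g(8,-8)=1 g(8,-6)=6 g(8,-4)=14 g(8,-2)=14 g(8,2)=14 g(8,4)=14 g(8,6)=6 g(8,8)=1
t=9: g(9,-9)=1 g(9,-7)=7 g(9,-5)=20 g(9,-3)=28 g(9,-1)=14 g(9,1)=14 g(9,3)=28 g(9,5)=20 g(9,7)=7 g(9,9)=1
t=10: g(10,-10)=1 g(10,-8)=8 g(10,-6)=27 g(10,-4)=48 g(10,-2)=42 g(10,2)=42 g(10,4)=48 g(10,6)=27 g(10,8)=8 g(10,10)=1
t=11: g(11,-11)=1 g(11,-9)=9 g(11,-7)=35 g(11,-5)=75 g(11,-3)=90 g(11,-1)=42 g(11,1)=42 g(11,3)=90 g(11,5)=75 g(11,7)=35 g(11,9)=9 g(11,11)=1
t=12: g(12,-12)=1 g(12,-10)=10 g(12,-8)=44 g(12,-6)=110 g(12,-4)=165 g(12,-2)=132 g(12,2)=132 g(12,4)=165 g(12,6)=110 g(12,8)=44 g(12,10)=10 g(12,12)=1
t=13: g(13,-13)=1 g(13,-11)=11 g(13,-9)=54 g(13,-7)=154 g(13,-5)=275 g(13,-3)=297 g(13,-1)=132 g(13,1)=132 g(13,3)=297 g(13,5)=275 g(13,7)=154 g(13,9)=54 g(13,11)=11 g(13,13)=1
t=14: g(14,-14)=1 g(14,-12)=12 g(14,-10)=65 g(14,-8)=208 g(14,-6)=429 g(14,-4)=572 g(14,-2)=429 g(14,2)=429 g(14,4)=572 g(14,6)=429 g(14,8)=208 g(14,10)=65 g(14,12)=12 g(14,14)=1
t=15: g(15,-15)=1 g(15,-13)=13 g(15,-11)=77 g(15,-9)=273 g(15,-7)=637 g(15,-5)=1001 g(15,-3)=1001 g(15,-1)=429 g(15,1)=429 g(15,3)=1001 g(15,5)=1001 g(15,7)=637 g(15,9)=273 g(15,11)=77 g(15,13)=13 g(15,15)=1
t=16: g(16,-16)=1 g(16,-14)=14 g(16,-12)=90 g(16,-10)=350 g(16,-8)=910 g(16,-6)=1638 g(16,-4)=2002 g(16,-2)=1430 g(16,2)=1430 g(16,4)=2002 g(16,6)=1638 g(16,8)=910 g(16,10)=350 g(16,12)=90 g(16,14)=14 g(16,16)=1
t=17: g(17,-17)=1 g(17,-15)=15 g(17,-13)=104 g(17,-11)=440 g(17,-9)=1260 g(17,-7)=2548 g(17,-5)=3640 g(17,-3)=3432 g(17,-1)=1430 g(17,1)=1430 g(17,3)=3432 g(17,5)=3640 g(17,7)=2548 g(17,9)=1260 g(17,11)=440 g(17,13)=104 g(17,15)=15 g(17,17)=1
t=18: g(18,-18)=1 g(18,-16)=16 g(18,-14)=119 g(18,-12)=544 g(18,-10)=1700 g(18,-8)=3808 g(18,-6)=6188 g(18,-4)=7072 g(18,-2)=4862 g(18,2)=4862 g(18,4)=7072 g(18,6)=6188 g(18,8)=3808 g(18,10)=1700 g(18,12)=544 g(18,14)=119 g(18,16)=16 g(18,18)=1
t=19: g(19,-19)=1 g(19,-17)=17 g(19,-15)=135 g(19,-13)=663 g(19,-11)=2244 g(19,-9)=5508 g(19,-7)=9996 g(19,-5)=13260 g(19,-3)=11934 g(19,-1)=4862 g(19,1)=4862 g(19,3)=11934 g(19,5)=13260 g(19,7)=9996 g(19,9)=5508 g(19,11)=2244 g(19,13)=663 g(19,15)=135 g(19,17)=17 g(19,19)=1
t=20: g(20,-20)=1 g(20,-18)=18 g(20,-16)=152 g(20,-14)=798 g(20,-12)=2907 g(20,-10)=7752 g(20,-8)=15504 g(20,-6)=23256 g(20,-4)=25194 g(20,-2)=16796 g(20,2)=16796 g(20,4)=25194 g(20,6)=23256 g(20,8)=15504 g(20,10)=7752 g(20,12)=2907 g(20,14)=798 g(20,16)=152 g(20,18)=18 g(20,20)=1
t=21: g(21,-21)=1 g(21,-19)=19 g(21,-17)=170 g(21,-15)=950 g(21,-13)=3705 g(21,-11)=10659 g(21,-9)=23256 g(21,-7)=38760 g(21,-5)=48450 g(21,-3)=41990 g(21,-1)=16796 g(21,1)=16796 g(21,3)=41990 g(21,5)=48450 g(21,7)=38760 g(21,9)=23256 g(21,11)=10659 g(21,13)=3705 g(21,15)=950 g(21,17)=170 g(21,19)=19 g(21,21)=1
t=22: g(22,-22)=1 g(22,-20)=20 g(22,-18)=189 g(22,-16)=1120 g(22,-14)=4655 g(22,-12)=14364 g(22,-10)=33915 g(22,-8)=62016 g(22,-6)=87210 g(22,-4)=90440 g(22,-2)=58786 g(22,2)=58786 g(22,4)=90440 g(22,6)=87210 g(22,8)=62016 g(22,10)=33915 g(22,12)=14364 g(22,14)=4655 g(22,16)=1120 g(22,18)=189 g(22,20)=20 g(22,22)=1
t=23: g(23,-23)=1 g(23,-21)=21 g(23,-19)=209 g(23,-17)=1309 g(23,-15)=5775 g(23,-13)=19019 g(23,-11)=48279 g(23,-9)=95931 g(23,-7)=149226 g(23,-5)=177650 g(23,-3)=149226 g(23,-1)=58786 g(23,1)=58786 g(23,3)=149226 g(23,5)=177650 g(23,7)=149226 g(23,9)=95931 g(23,11)=48279 g(23,13)=19019 g(23,15)=5775 g(23,17)=1309 g(23,19)=209 g(23,21)=21 g(23,23)=1
t=24: g(24,-24)=1 g(24,-22)=22 g(24,-20)=230 g(24,-18)=1518 g(24,-16)=7084 g(24,-14)=24794 g(24,-12)=67298 g(24,-10)=144210 g(24,-8)=245157 g(24,-6)=326876 g(24,-4)=326876 g(24,-2)=208012 g(24,2)=208012 g(24,4)=326876 g(24,6)=326876 g(24,8)=245157 g(24,10)=144210 g(24,12)=67298 g(24,14)=24794 g(24,16)=7084 g(24,18)=1518 g(24,20)=230 g(24,22)=22 g(24,24)=1
t=25: g(25,-25)=1 g(25,-23)=23 g(25,-21)=252 g(25,-19)=1748 g(25,-17)=8602 g(25,-15)=31878 g(25,-13)=92092 g(25,-11)=211508 g(25,-9)=389367 g(25,-7)=572033 g(25,-5)=653752 g(25,-3)=534888 g(25,-1)=208012 g(25,1)=208012 g(25,3)=534888 g(25,5)=653752 g(25,7)=572033 g(25,9)=389367 g(25,11)=211508 g(25,13)=92092 g(25,15)=31878 g(25,17)=8602 g(25,19)=1748 g(25,21)=252 g(25,23)=23 g(25,25)=1
t=26: g(26,-26)=1 g(26,-24)=24 g(26,-22)=275 g(26,-20)=2000 g(26,-18)=10350 g(26,-16)=40480 g(26,-14)=123970 g(26,-12)=303600 g(26,-10)=600875 g(26,-8)=961400 g(26,-6)=1225785 g(26,-4)=1188640 g(26,-2)=742900 g(26,2)=742900 g(26,4)=1188640 g(26,6)=1225785 g(26,8)=961400 g(26,10)=600875 g(26,12)=303600 g(26,14)=123970 g(26,16)=40480 g(26,18)=10350 g(26,20)=2000 g(26,22)=275 g(26,24)=24 g(26,26)=1
t=27: g(27,-27)=1 g(27,-25)=25 g(27,-23)=299 g(27,-21)=2275 g(27,-19)=12350 g(27,-17)=50830 g(27,-15)=164450 g(27,-13)=427570 g(27,-11)=904475 g(27,-9)=1562275 g(27,-7)=2187185 g(27,-5)=2414425 g(27,-3)=1931540 g(27,-1)=742900 g(27,1)=742900 g(27,3)=1931540 g(27,5)=2414425 g(27,7)=2187185 g(27,9)=1562275 g(27,11)=904475 g(27,13)=427570 g(27,15)=164450 g(27,17)=50830 g(27,19)=12350 g(27,21)=2275 g(27,23)=299 g(27,25)=25 g(27,27)=1
Paths never hitting 0: Σ_s g(27,s) = 20801200
Paths hitting 0: 2^27 - 20801200 = 113416528
P = 113416528/134217728 = 7088533/8388608

Answer: 7088533/8388608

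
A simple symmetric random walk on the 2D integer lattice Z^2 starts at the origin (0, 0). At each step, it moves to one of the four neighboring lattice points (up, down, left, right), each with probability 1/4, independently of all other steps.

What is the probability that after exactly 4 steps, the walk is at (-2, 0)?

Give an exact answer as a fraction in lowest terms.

Answer: 1/16

Derivation:
Let h be the number of horizontal steps (so 4-h are vertical). To end at (-2,0) need (h-2)/2 right-steps and ((4-h)+0)/2 up-steps.
Sum over h with 2 ≤ h ≤ 4, h ≡ 0 (mod 2), 4-h ≡ 0 (mod 2):
h=2: C(4,2)·C(2,0)·C(2,1) = 6·1·2 = 12
h=4: C(4,4)·C(4,1)·C(0,0) = 1·4·1 = 4
Total favorable: 16
Total paths: 4^4 = 256
P = 16/256 = 1/16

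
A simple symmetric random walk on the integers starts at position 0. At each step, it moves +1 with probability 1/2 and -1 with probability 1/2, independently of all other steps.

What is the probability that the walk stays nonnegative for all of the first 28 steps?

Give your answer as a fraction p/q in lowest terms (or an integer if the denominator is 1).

Let f(t,s) = #length-t paths at position s with S_1..S_t all ≥ 0.
f(t,s) = f(t-1,s-1) + f(t-1,s+1) for s ≥ 0; f(t,s) = 0 for s < 0.
t=0: f(0,0)=1
t=1: f(1,1)=1
t=2: f(2,0)=1 f(2,2)=1
t=3: f(3,1)=2 f(3,3)=1
t=4: f(4,0)=2 f(4,2)=3 f(4,4)=1
t=5: f(5,1)=5 f(5,3)=4 f(5,5)=1
t=6: f(6,0)=5 f(6,2)=9 f(6,4)=5 f(6,6)=1
t=7: f(7,1)=14 f(7,3)=14 f(7,5)=6 f(7,7)=1
t=8: f(8,0)=14 f(8,2)=28 f(8,4)=20 f(8,6)=7 f(8,8)=1
t=9: f(9,1)=42 f(9,3)=48 f(9,5)=27 f(9,7)=8 f(9,9)=1
t=10: f(10,0)=42 f(10,2)=90 f(10,4)=75 f(10,6)=35 f(10,8)=9 f(10,10)=1
t=11: f(11,1)=132 f(11,3)=165 f(11,5)=110 f(11,7)=44 f(11,9)=10 f(11,11)=1
t=12: f(12,0)=132 f(12,2)=297 f(12,4)=275 f(12,6)=154 f(12,8)=54 f(12,10)=11 f(12,12)=1
t=13: f(13,1)=429 f(13,3)=572 f(13,5)=429 f(13,7)=208 f(13,9)=65 f(13,11)=12 f(13,13)=1
t=14: f(14,0)=429 f(14,2)=1001 f(14,4)=1001 f(14,6)=637 f(14,8)=273 f(14,10)=77 f(14,12)=13 f(14,14)=1
t=15: f(15,1)=1430 f(15,3)=2002 f(15,5)=1638 f(15,7)=910 f(15,9)=350 f(15,11)=90 f(15,13)=14 f(15,15)=1
t=16: f(16,0)=1430 f(16,2)=3432 f(16,4)=3640 f(16,6)=2548 f(16,8)=1260 f(16,10)=440 f(16,12)=104 f(16,14)=15 f(16,16)=1
t=17: f(17,1)=4862 f(17,3)=7072 f(17,5)=6188 f(17,7)=3808 f(17,9)=1700 f(17,11)=544 f(17,13)=119 f(17,15)=16 f(17,17)=1
t=18: f(18,0)=4862 f(18,2)=11934 f(18,4)=13260 f(18,6)=9996 f(18,8)=5508 f(18,10)=2244 f(18,12)=663 f(18,14)=135 f(18,16)=17 f(18,18)=1
t=19: f(19,1)=16796 f(19,3)=25194 f(19,5)=23256 f(19,7)=15504 f(19,9)=7752 f(19,11)=2907 f(19,13)=798 f(19,15)=152 f(19,17)=18 f(19,19)=1
t=20: f(20,0)=16796 f(20,2)=41990 f(20,4)=48450 f(20,6)=38760 f(20,8)=23256 f(20,10)=10659 f(20,12)=3705 f(20,14)=950 f(20,16)=170 f(20,18)=19 f(20,20)=1
t=21: f(21,1)=58786 f(21,3)=90440 f(21,5)=87210 f(21,7)=62016 f(21,9)=33915 f(21,11)=14364 f(21,13)=4655 f(21,15)=1120 f(21,17)=189 f(21,19)=20 f(21,21)=1
t=22: f(22,0)=58786 f(22,2)=149226 f(22,4)=177650 f(22,6)=149226 f(22,8)=95931 f(22,10)=48279 f(22,12)=19019 f(22,14)=5775 f(22,16)=1309 f(22,18)=209 f(22,20)=21 f(22,22)=1
t=23: f(23,1)=208012 f(23,3)=326876 f(23,5)=326876 f(23,7)=245157 f(23,9)=144210 f(23,11)=67298 f(23,13)=24794 f(23,15)=7084 f(23,17)=1518 f(23,19)=230 f(23,21)=22 f(23,23)=1
t=24: f(24,0)=208012 f(24,2)=534888 f(24,4)=653752 f(24,6)=572033 f(24,8)=389367 f(24,10)=211508 f(24,12)=92092 f(24,14)=31878 f(24,16)=8602 f(24,18)=1748 f(24,20)=252 f(24,22)=23 f(24,24)=1
t=25: f(25,1)=742900 f(25,3)=1188640 f(25,5)=1225785 f(25,7)=961400 f(25,9)=600875 f(25,11)=303600 f(25,13)=123970 f(25,15)=40480 f(25,17)=10350 f(25,19)=2000 f(25,21)=275 f(25,23)=24 f(25,25)=1
t=26: f(26,0)=742900 f(26,2)=1931540 f(26,4)=2414425 f(26,6)=2187185 f(26,8)=1562275 f(26,10)=904475 f(26,12)=427570 f(26,14)=164450 f(26,16)=50830 f(26,18)=12350 f(26,20)=2275 f(26,22)=299 f(26,24)=25 f(26,26)=1
t=27: f(27,1)=2674440 f(27,3)=4345965 f(27,5)=4601610 f(27,7)=3749460 f(27,9)=2466750 f(27,11)=1332045 f(27,13)=592020 f(27,15)=215280 f(27,17)=63180 f(27,19)=14625 f(27,21)=2574 f(27,23)=324 f(27,25)=26 f(27,27)=1
t=28: f(28,0)=2674440 f(28,2)=7020405 f(28,4)=8947575 f(28,6)=8351070 f(28,8)=6216210 f(28,10)=3798795 f(28,12)=1924065 f(28,14)=807300 f(28,16)=278460 f(28,18)=77805 f(28,20)=17199 f(28,22)=2898 f(28,24)=350 f(28,26)=27 f(28,28)=1
Σ_s f(28,s) = 40116600
P = 40116600/268435456 = 5014575/33554432

Answer: 5014575/33554432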